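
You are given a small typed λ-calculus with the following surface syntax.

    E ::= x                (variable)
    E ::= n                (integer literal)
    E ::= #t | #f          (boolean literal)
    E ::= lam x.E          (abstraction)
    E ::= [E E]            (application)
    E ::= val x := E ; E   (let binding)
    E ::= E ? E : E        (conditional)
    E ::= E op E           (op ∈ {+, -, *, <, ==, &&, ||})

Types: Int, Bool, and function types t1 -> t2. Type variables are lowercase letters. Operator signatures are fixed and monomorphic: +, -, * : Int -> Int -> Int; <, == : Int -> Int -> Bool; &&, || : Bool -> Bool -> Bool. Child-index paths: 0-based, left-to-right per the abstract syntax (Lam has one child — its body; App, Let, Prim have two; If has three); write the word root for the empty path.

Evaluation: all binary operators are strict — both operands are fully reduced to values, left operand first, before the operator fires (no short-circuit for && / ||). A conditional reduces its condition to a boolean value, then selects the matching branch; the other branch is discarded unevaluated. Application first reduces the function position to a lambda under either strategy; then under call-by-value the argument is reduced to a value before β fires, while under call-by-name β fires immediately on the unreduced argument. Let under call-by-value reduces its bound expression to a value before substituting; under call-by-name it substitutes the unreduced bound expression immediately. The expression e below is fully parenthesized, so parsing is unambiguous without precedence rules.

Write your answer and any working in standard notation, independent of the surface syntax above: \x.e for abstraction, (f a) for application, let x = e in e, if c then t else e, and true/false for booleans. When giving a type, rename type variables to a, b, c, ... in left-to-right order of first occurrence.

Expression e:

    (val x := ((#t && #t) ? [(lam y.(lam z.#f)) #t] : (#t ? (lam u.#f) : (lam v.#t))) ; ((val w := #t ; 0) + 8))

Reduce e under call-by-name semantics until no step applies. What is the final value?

Working:
step 0: (let x = (if (true && true) then ((\y.(\z.false)) true) else (if true then (\u.false) else (\v.true))) in ((let w = true in 0) + 8))
step 1: [let@root] ((let w = true in 0) + 8)
step 2: [let@0] (0 + 8)
step 3: [delta@root] 8

Answer: 8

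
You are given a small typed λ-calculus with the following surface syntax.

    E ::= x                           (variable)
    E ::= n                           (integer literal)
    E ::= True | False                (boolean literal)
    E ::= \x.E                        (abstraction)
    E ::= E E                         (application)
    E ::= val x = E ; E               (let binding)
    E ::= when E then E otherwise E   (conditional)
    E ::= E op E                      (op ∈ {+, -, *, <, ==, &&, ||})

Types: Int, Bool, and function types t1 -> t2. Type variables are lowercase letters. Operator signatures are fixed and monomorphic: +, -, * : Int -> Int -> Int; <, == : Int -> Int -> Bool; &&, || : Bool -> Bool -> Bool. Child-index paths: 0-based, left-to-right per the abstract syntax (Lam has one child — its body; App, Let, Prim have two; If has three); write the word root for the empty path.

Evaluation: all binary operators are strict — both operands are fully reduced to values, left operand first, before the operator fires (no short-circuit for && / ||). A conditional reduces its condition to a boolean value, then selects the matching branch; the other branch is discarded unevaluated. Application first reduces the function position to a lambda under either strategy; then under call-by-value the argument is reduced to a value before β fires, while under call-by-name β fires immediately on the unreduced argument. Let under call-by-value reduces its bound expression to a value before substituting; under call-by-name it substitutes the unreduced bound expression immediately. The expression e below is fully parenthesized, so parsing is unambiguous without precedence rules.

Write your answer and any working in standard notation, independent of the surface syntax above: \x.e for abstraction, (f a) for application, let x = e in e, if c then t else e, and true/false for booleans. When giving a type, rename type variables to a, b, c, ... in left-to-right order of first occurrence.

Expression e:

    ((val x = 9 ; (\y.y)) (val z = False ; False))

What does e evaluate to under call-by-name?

Derivation:
step 0: ((let x = 9 in (\y.y)) (let z = false in false))
step 1: [let@0] ((\y.y) (let z = false in false))
step 2: [beta@root] (let z = false in false)
step 3: [let@root] false

Answer: false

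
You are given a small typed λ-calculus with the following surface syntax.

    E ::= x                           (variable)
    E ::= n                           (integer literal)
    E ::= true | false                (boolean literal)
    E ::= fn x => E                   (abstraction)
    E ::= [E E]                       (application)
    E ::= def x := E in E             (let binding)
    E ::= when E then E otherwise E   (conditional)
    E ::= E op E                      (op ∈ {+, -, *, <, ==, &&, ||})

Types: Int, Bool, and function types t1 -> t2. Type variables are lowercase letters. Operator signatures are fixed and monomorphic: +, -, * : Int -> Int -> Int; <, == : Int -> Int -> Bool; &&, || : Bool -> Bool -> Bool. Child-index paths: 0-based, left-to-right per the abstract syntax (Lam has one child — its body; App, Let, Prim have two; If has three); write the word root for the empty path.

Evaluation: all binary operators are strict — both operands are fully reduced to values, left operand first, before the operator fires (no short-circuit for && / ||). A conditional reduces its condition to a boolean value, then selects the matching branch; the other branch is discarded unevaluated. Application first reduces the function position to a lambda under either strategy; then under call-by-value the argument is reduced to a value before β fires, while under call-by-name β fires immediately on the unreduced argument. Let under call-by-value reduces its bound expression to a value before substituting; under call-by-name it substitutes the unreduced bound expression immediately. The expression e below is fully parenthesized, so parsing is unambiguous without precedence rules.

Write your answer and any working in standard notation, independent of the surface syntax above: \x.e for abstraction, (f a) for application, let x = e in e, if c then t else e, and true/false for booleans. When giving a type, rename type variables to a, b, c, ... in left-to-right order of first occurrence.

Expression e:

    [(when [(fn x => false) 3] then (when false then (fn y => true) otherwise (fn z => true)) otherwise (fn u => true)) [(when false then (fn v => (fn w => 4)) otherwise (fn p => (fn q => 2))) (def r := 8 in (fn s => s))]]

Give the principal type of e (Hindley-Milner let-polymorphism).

Answer: Bool

Trace:
\x._ : a -> Bool
  unify a -> Bool ~ Int -> b
  unify a ~ Int
  unify Bool ~ b
_ _ : Bool
  unify Bool ~ Bool
  unify Bool ~ Bool
\y._ : c -> Bool
\z._ : d -> Bool
  unify c -> Bool ~ d -> Bool
  unify c ~ d
  unify Bool ~ Bool
\u._ : e -> Bool
  unify d -> Bool ~ e -> Bool
  unify d ~ e
  unify Bool ~ Bool
  unify Bool ~ Bool
\w._ : g -> Int
\v._ : f -> g -> Int
\q._ : i -> Int
\p._ : h -> i -> Int
  unify f -> g -> Int ~ h -> i -> Int
  unify f ~ h
  unify g -> Int ~ i -> Int
  unify g ~ i
  unify Int ~ Int
let r : Int
s : j
\s._ : j -> j
  unify h -> i -> Int ~ (j -> j) -> k
  unify h ~ j -> j
  unify i -> Int ~ k
_ _ : i -> Int
  unify e -> Bool ~ (i -> Int) -> l
  unify e ~ i -> Int
  unify Bool ~ l
_ _ : Bool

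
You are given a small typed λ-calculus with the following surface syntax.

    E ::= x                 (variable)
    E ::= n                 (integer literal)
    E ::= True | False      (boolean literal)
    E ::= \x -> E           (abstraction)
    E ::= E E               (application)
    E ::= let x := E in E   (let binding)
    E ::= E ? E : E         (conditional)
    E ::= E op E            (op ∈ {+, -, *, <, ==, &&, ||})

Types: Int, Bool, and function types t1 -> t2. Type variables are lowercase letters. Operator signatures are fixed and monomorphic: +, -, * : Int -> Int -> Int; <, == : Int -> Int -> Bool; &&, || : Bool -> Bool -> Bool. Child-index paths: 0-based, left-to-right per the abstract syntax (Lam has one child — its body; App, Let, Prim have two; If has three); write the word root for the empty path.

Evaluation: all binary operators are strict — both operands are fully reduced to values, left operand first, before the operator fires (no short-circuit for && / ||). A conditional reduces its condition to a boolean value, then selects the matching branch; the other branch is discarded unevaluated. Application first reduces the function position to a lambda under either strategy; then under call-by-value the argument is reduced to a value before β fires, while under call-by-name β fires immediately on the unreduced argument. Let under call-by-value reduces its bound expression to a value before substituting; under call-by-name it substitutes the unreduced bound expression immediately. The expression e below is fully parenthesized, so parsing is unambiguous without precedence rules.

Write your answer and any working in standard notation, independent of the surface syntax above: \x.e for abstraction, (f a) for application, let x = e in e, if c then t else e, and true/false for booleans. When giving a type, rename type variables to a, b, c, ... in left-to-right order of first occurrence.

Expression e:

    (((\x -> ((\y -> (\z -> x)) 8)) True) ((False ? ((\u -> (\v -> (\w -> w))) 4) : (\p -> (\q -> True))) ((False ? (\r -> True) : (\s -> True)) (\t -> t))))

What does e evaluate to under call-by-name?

Working:
step 0: (((\x.((\y.(\z.x)) 8)) true) ((if false then ((\u.(\v.(\w.w))) 4) else (\p.(\q.true))) ((if false then (\r.true) else (\s.true)) (\t.t))))
step 1: [beta@0] (((\y.(\z.true)) 8) ((if false then ((\u.(\v.(\w.w))) 4) else (\p.(\q.true))) ((if false then (\r.true) else (\s.true)) (\t.t))))
step 2: [beta@0] ((\z.true) ((if false then ((\u.(\v.(\w.w))) 4) else (\p.(\q.true))) ((if false then (\r.true) else (\s.true)) (\t.t))))
step 3: [beta@root] true

Answer: true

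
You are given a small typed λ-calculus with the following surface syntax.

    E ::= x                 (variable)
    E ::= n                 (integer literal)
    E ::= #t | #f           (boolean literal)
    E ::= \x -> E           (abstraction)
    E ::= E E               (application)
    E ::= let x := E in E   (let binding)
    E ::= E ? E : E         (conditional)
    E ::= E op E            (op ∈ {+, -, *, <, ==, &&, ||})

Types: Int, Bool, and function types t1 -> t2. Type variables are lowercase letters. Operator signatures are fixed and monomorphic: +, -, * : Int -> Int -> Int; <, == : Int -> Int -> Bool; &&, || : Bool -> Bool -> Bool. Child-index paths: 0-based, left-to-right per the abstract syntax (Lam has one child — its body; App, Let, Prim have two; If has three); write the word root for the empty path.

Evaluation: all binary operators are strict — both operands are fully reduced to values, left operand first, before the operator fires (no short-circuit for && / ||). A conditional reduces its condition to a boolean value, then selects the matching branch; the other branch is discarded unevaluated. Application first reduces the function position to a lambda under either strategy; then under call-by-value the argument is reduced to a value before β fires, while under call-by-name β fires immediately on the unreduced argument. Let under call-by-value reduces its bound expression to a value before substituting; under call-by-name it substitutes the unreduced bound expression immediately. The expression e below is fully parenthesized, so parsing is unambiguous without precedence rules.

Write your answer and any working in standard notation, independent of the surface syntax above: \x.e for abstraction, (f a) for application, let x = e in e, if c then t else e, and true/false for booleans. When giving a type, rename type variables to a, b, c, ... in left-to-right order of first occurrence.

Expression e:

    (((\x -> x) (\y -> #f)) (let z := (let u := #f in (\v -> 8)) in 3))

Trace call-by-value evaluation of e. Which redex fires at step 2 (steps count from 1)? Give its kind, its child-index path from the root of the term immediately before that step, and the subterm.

Answer: let at 1.0 : (let u = false in (\v.8))

Working:
step 0: (((\x.x) (\y.false)) (let z = (let u = false in (\v.8)) in 3))
step 1: [beta@0] ((\y.false) (let z = (let u = false in (\v.8)) in 3))
step 2: [let@1.0] ((\y.false) (let z = (\v.8) in 3))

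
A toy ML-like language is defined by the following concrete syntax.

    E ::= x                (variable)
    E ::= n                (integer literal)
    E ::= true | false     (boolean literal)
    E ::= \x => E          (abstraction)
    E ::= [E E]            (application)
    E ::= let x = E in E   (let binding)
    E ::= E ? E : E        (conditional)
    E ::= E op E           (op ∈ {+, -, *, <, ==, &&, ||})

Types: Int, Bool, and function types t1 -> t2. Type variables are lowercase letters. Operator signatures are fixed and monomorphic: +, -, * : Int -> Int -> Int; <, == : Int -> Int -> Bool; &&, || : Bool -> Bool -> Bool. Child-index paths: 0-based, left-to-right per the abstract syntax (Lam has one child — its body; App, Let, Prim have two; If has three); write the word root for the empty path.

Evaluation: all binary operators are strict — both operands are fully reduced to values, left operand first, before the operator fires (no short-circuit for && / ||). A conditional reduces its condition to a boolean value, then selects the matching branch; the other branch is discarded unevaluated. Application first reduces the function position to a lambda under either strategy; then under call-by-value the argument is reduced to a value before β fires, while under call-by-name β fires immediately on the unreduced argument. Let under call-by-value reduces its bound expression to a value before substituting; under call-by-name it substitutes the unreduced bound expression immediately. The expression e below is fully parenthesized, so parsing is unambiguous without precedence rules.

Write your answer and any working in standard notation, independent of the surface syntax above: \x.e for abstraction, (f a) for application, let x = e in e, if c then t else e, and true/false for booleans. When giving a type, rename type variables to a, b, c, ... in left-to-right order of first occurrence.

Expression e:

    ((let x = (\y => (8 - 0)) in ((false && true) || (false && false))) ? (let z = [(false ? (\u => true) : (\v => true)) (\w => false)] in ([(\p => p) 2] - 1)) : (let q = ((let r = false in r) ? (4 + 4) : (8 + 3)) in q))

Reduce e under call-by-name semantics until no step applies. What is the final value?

Answer: 11

Derivation:
step 0: (if (let x = (\y.(8 - 0)) in ((false && true) || (false && false))) then (let z = ((if false then (\u.true) else (\v.true)) (\w.false)) in (((\p.p) 2) - 1)) else (let q = (if (let r = false in r) then (4 + 4) else (8 + 3)) in q))
step 1: [let@0] (if ((false && true) || (false && false)) then (let z = ((if false then (\u.true) else (\v.true)) (\w.false)) in (((\p.p) 2) - 1)) else (let q = (if (let r = false in r) then (4 + 4) else (8 + 3)) in q))
step 2: [delta@0.0] (if (false || (false && false)) then (let z = ((if false then (\u.true) else (\v.true)) (\w.false)) in (((\p.p) 2) - 1)) else (let q = (if (let r = false in r) then (4 + 4) else (8 + 3)) in q))
step 3: [delta@0.1] (if (false || false) then (let z = ((if false then (\u.true) else (\v.true)) (\w.false)) in (((\p.p) 2) - 1)) else (let q = (if (let r = false in r) then (4 + 4) else (8 + 3)) in q))
step 4: [delta@0] (if false then (let z = ((if false then (\u.true) else (\v.true)) (\w.false)) in (((\p.p) 2) - 1)) else (let q = (if (let r = false in r) then (4 + 4) else (8 + 3)) in q))
step 5: [if@root] (let q = (if (let r = false in r) then (4 + 4) else (8 + 3)) in q)
step 6: [let@root] (if (let r = false in r) then (4 + 4) else (8 + 3))
step 7: [let@0] (if false then (4 + 4) else (8 + 3))
step 8: [if@root] (8 + 3)
step 9: [delta@root] 11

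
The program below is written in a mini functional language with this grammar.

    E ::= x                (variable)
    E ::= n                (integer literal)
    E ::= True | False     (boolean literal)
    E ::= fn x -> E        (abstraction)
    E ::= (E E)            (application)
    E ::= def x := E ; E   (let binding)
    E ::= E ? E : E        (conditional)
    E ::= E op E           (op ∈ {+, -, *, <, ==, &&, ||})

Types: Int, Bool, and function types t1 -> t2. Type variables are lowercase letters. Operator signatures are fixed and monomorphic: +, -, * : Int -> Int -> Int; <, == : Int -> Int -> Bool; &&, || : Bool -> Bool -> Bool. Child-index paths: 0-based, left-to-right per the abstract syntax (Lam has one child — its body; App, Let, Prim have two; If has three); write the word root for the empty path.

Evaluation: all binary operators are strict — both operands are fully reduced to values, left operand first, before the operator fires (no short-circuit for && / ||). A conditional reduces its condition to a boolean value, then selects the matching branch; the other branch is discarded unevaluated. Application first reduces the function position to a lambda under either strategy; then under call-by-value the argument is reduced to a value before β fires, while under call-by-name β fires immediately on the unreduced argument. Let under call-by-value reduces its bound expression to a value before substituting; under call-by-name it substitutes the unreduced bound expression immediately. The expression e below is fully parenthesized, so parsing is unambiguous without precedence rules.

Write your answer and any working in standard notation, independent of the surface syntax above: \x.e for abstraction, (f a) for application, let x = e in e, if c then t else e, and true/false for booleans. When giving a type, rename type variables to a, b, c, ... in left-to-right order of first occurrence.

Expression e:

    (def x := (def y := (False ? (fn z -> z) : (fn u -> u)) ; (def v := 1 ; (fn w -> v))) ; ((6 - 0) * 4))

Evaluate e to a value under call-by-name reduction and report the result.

Derivation:
step 0: (let x = (let y = (if false then (\z.z) else (\u.u)) in (let v = 1 in (\w.v))) in ((6 - 0) * 4))
step 1: [let@root] ((6 - 0) * 4)
step 2: [delta@0] (6 * 4)
step 3: [delta@root] 24

Answer: 24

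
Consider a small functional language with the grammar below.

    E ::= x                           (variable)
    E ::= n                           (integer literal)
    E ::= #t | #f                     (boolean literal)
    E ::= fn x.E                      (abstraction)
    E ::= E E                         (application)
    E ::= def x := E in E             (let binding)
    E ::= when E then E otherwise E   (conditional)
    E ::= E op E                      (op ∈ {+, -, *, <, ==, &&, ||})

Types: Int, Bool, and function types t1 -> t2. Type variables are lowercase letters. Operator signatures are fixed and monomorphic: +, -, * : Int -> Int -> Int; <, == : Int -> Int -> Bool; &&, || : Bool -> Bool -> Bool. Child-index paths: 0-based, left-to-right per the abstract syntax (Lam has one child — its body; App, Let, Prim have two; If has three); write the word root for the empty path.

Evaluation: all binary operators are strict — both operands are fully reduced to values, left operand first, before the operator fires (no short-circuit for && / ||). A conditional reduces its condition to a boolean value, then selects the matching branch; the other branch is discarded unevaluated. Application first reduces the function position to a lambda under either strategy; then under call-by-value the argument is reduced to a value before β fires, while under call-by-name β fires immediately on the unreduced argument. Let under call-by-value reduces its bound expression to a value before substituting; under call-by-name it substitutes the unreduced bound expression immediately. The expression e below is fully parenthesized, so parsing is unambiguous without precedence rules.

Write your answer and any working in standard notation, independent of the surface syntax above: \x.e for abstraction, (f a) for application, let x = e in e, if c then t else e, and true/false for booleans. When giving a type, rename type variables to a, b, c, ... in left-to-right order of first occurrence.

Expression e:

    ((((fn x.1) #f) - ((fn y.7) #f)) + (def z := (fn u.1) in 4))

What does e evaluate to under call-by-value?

Answer: -2

Derivation:
step 0: ((((\x.1) false) - ((\y.7) false)) + (let z = (\u.1) in 4))
step 1: [beta@0.0] ((1 - ((\y.7) false)) + (let z = (\u.1) in 4))
step 2: [beta@0.1] ((1 - 7) + (let z = (\u.1) in 4))
step 3: [delta@0] (-6 + (let z = (\u.1) in 4))
step 4: [let@1] (-6 + 4)
step 5: [delta@root] -2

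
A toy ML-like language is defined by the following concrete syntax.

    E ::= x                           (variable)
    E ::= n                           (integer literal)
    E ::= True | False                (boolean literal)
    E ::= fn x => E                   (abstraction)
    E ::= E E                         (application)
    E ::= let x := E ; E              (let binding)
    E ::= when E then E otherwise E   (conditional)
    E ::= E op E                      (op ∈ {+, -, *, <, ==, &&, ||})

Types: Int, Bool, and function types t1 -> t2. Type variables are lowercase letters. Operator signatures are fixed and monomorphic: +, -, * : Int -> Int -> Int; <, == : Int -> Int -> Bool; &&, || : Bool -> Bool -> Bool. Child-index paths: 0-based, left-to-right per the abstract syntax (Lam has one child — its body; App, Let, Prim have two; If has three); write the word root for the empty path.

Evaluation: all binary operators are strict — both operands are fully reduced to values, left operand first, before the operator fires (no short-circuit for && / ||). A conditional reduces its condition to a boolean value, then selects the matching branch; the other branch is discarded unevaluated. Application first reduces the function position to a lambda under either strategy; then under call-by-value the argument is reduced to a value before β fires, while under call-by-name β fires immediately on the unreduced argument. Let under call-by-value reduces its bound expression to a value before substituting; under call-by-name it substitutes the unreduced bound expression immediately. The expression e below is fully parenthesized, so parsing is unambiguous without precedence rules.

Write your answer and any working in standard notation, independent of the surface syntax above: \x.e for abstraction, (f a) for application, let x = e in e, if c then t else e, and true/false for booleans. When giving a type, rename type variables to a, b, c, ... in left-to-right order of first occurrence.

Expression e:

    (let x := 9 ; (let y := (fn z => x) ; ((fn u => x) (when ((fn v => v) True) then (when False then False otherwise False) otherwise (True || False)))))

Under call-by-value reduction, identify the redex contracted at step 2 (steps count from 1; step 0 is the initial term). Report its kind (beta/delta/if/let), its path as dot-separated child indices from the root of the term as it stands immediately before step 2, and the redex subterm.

Answer: let at root : (let y = (\z.9) in ((\u.9) (if ((\v.v) true) then (if false then false else false) else (true || false))))

Derivation:
step 0: (let x = 9 in (let y = (\z.x) in ((\u.x) (if ((\v.v) true) then (if false then false else false) else (true || false)))))
step 1: [let@root] (let y = (\z.9) in ((\u.9) (if ((\v.v) true) then (if false then false else false) else (true || false))))
step 2: [let@root] ((\u.9) (if ((\v.v) true) then (if false then false else false) else (true || false)))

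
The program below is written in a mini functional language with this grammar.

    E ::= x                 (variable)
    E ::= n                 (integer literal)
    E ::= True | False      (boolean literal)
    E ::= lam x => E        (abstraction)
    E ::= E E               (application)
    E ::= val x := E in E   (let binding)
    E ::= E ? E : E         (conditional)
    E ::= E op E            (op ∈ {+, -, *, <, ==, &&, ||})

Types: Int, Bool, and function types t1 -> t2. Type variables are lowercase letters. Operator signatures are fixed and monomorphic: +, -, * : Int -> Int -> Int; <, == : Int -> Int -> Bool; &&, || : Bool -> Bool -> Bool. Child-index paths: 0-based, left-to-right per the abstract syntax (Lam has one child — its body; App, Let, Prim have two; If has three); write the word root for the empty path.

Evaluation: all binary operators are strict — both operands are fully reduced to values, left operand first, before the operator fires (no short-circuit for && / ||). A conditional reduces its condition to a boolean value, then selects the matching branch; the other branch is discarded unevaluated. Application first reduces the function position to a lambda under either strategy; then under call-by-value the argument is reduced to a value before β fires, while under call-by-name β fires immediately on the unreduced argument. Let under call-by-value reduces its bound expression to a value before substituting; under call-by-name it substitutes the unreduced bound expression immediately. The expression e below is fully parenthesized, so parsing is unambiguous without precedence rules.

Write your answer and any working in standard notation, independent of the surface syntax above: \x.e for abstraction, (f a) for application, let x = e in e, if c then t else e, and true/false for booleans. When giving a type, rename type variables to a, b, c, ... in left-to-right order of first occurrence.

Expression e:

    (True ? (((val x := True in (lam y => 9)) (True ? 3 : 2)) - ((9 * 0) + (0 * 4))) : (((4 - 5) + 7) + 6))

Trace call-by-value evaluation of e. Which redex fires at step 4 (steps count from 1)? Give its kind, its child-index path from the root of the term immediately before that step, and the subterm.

Answer: beta at 0 : ((\y.9) 3)

Trace:
step 0: (if true then (((let x = true in (\y.9)) (if true then 3 else 2)) - ((9 * 0) + (0 * 4))) else (((4 - 5) + 7) + 6))
step 1: [if@root] (((let x = true in (\y.9)) (if true then 3 else 2)) - ((9 * 0) + (0 * 4)))
step 2: [let@0.0] (((\y.9) (if true then 3 else 2)) - ((9 * 0) + (0 * 4)))
step 3: [if@0.1] (((\y.9) 3) - ((9 * 0) + (0 * 4)))
step 4: [beta@0] (9 - ((9 * 0) + (0 * 4)))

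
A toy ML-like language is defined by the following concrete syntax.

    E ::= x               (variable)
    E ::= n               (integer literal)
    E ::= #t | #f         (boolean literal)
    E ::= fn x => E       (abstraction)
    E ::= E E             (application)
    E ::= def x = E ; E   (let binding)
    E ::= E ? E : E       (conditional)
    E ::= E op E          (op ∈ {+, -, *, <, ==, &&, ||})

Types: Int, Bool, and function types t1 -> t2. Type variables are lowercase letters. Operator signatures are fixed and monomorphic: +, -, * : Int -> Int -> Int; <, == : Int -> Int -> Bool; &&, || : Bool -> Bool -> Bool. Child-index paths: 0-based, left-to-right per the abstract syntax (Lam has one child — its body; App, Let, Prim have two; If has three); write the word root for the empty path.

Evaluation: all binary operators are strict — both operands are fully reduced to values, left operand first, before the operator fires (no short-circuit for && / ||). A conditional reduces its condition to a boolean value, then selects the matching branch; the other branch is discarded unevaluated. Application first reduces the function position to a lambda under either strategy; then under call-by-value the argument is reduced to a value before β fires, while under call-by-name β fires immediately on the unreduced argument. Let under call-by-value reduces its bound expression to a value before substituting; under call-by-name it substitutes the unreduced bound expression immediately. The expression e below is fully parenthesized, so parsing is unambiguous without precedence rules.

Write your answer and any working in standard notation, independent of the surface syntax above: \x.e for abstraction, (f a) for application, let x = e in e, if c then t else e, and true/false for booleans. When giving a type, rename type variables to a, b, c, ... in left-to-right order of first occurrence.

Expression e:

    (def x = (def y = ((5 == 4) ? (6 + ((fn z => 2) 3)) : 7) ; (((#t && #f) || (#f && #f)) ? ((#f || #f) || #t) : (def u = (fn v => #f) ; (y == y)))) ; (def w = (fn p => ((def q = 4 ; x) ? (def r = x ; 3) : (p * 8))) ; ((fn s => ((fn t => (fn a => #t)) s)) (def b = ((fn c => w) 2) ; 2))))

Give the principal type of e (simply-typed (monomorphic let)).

Derivation:
  unify Int ~ Int
  unify Int ~ Int
  unify Bool ~ Bool
  unify Int ~ Int
\z._ : a -> Int
  unify a -> Int ~ Int -> b
  unify a ~ Int
  unify Int ~ b
_ _ : Int
  unify Int ~ Int
  unify Int ~ Int
let y : Int
  unify Bool ~ Bool
  unify Bool ~ Bool
  unify Bool ~ Bool
  unify Bool ~ Bool
  unify Bool ~ Bool
  unify Bool ~ Bool
  unify Bool ~ Bool
  unify Bool ~ Bool
  unify Bool ~ Bool
  unify Bool ~ Bool
  unify Bool ~ Bool
\v._ : c -> Bool
let u : c -> Bool
y : Int
  unify Int ~ Int
y : Int
  unify Int ~ Int
  unify Bool ~ Bool
let x : Bool
let q : Int
x : Bool
  unify Bool ~ Bool
x : Bool
let r : Bool
p : d
  unify d ~ Int
  unify Int ~ Int
  unify Int ~ Int
\p._ : Int -> Int
let w : Int -> Int
\a._ : g -> Bool
\t._ : f -> g -> Bool
s : e
  unify f -> g -> Bool ~ e -> h
  unify f ~ e
  unify g -> Bool ~ h
_ _ : g -> Bool
\s._ : e -> g -> Bool
w : Int -> Int
\c._ : i -> Int -> Int
  unify i -> Int -> Int ~ Int -> j
  unify i ~ Int
  unify Int -> Int ~ j
_ _ : Int -> Int
let b : Int -> Int
  unify e -> g -> Bool ~ Int -> k
  unify e ~ Int
  unify g -> Bool ~ k
_ _ : g -> Bool

Answer: a -> Bool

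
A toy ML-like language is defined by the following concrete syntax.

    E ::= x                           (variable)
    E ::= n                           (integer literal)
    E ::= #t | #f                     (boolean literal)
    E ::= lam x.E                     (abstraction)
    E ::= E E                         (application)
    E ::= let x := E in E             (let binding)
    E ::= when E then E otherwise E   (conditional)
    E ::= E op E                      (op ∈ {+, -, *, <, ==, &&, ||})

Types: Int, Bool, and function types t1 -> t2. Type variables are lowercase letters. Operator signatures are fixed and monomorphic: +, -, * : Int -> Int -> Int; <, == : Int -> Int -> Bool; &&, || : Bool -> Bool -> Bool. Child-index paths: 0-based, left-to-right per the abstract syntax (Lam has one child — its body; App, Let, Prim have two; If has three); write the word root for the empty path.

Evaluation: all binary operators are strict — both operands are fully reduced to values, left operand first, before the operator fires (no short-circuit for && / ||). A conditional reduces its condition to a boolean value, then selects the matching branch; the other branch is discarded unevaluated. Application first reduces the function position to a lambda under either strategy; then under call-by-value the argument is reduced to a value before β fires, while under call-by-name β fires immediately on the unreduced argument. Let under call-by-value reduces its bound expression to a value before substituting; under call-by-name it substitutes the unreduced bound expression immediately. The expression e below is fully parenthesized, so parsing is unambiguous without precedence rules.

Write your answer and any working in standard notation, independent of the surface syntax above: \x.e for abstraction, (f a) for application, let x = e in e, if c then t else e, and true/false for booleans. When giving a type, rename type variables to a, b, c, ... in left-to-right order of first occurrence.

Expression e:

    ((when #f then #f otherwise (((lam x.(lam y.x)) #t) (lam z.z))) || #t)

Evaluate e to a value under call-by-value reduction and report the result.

Derivation:
step 0: ((if false then false else (((\x.(\y.x)) true) (\z.z))) || true)
step 1: [if@0] ((((\x.(\y.x)) true) (\z.z)) || true)
step 2: [beta@0.0] (((\y.true) (\z.z)) || true)
step 3: [beta@0] (true || true)
step 4: [delta@root] true

Answer: true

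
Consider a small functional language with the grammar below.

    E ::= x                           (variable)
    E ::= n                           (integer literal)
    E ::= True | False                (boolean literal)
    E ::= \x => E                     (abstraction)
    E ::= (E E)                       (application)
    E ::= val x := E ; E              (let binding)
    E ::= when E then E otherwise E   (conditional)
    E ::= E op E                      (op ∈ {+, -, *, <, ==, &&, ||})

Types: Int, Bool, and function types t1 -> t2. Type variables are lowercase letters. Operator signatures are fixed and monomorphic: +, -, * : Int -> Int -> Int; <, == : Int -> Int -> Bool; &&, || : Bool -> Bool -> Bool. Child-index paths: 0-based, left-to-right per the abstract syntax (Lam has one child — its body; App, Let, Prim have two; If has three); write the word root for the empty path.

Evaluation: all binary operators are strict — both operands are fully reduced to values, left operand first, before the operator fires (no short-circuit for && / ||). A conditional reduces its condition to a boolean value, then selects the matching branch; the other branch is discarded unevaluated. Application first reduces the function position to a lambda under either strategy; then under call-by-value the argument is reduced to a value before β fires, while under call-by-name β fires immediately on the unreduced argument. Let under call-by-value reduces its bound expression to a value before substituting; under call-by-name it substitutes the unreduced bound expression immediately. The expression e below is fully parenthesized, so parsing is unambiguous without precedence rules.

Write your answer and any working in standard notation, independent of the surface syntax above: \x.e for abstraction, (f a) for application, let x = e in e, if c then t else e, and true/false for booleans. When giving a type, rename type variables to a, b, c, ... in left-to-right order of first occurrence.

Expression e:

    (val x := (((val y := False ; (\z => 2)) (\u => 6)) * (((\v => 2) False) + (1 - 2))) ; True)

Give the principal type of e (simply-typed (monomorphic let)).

Answer: Bool

Working:
let y : Bool
\z._ : a -> Int
\u._ : b -> Int
  unify a -> Int ~ (b -> Int) -> c
  unify a ~ b -> Int
  unify Int ~ c
_ _ : Int
  unify Int ~ Int
\v._ : d -> Int
  unify d -> Int ~ Bool -> e
  unify d ~ Bool
  unify Int ~ e
_ _ : Int
  unify Int ~ Int
  unify Int ~ Int
  unify Int ~ Int
  unify Int ~ Int
  unify Int ~ Int
let x : Int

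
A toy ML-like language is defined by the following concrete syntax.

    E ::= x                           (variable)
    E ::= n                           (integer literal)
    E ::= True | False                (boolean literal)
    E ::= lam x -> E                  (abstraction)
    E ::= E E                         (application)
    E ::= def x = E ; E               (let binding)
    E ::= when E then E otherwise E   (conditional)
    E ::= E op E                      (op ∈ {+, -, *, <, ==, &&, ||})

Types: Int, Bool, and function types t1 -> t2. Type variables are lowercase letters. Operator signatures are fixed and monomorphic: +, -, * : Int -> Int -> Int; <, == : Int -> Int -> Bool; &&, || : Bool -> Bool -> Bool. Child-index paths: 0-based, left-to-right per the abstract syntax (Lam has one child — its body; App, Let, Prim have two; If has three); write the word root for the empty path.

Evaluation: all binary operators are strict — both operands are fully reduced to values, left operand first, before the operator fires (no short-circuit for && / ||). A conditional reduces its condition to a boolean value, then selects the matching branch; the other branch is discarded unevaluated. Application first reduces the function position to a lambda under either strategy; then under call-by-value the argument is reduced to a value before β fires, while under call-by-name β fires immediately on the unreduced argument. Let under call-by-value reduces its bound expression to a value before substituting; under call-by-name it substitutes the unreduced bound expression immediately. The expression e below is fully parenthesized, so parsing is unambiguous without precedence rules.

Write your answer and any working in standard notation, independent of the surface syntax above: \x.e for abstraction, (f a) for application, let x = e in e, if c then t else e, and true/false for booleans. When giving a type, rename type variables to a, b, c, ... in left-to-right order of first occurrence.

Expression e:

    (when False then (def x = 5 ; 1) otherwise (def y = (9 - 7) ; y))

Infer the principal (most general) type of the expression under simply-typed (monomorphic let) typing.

Answer: Int

Trace:
  unify Bool ~ Bool
let x : Int
  unify Int ~ Int
  unify Int ~ Int
let y : Int
y : Int
  unify Int ~ Int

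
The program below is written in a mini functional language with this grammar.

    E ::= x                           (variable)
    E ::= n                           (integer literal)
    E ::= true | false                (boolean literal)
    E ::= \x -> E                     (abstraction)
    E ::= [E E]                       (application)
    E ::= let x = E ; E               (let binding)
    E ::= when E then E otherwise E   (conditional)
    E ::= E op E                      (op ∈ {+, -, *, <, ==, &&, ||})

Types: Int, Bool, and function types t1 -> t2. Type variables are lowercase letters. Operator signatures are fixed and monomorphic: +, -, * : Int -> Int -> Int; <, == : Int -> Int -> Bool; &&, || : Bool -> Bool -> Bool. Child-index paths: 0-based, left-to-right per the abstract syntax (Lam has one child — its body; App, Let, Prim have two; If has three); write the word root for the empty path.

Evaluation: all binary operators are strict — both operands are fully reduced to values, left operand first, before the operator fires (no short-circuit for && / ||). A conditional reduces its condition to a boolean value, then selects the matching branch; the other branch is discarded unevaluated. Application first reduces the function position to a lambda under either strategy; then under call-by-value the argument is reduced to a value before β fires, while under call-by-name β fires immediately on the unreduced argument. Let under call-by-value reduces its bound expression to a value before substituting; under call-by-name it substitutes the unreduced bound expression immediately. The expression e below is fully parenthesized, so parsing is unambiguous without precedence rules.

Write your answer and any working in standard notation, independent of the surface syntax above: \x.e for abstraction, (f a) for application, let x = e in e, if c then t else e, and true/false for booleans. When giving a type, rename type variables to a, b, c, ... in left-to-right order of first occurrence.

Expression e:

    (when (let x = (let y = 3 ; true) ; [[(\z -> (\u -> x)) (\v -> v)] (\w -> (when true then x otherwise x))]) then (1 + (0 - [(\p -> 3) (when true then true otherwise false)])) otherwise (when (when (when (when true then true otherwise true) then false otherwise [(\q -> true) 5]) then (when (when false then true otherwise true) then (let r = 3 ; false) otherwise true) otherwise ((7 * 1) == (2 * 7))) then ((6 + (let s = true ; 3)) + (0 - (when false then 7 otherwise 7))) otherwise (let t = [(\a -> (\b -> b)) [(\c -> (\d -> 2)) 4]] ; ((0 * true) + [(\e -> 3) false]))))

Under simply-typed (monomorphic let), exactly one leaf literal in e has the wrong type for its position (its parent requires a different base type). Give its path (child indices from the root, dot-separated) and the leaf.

Answer: 2.2.1.0.1 : true

Trace:
let y : Int
let x : Bool
x : Bool
\u._ : b -> Bool
\z._ : a -> b -> Bool
v : c
\v._ : c -> c
  unify a -> b -> Bool ~ (c -> c) -> d
  unify a ~ c -> c
  unify b -> Bool ~ d
_ _ : b -> Bool
  unify Bool ~ Bool
x : Bool
x : Bool
  unify Bool ~ Bool
\w._ : e -> Bool
  unify b -> Bool ~ (e -> Bool) -> f
  unify b ~ e -> Bool
  unify Bool ~ f
_ _ : Bool
  unify Bool ~ Bool
  unify Int ~ Int
  unify Int ~ Int
\p._ : g -> Int
  unify Bool ~ Bool
  unify Bool ~ Bool
  unify g -> Int ~ Bool -> h
  unify g ~ Bool
  unify Int ~ h
_ _ : Int
  unify Int ~ Int
  unify Int ~ Int
  unify Bool ~ Bool
  unify Bool ~ Bool
  unify Bool ~ Bool
\q._ : i -> Bool
  unify i -> Bool ~ Int -> j
  unify i ~ Int
  unify Bool ~ j
_ _ : Bool
  unify Bool ~ Bool
  unify Bool ~ Bool
  unify Bool ~ Bool
  unify Bool ~ Bool
  unify Bool ~ Bool
let r : Int
  unify Bool ~ Bool
  unify Int ~ Int
  unify Int ~ Int
  unify Int ~ Int
  unify Int ~ Int
  unify Int ~ Int
  unify Int ~ Int
  unify Bool ~ Bool
  unify Bool ~ Bool
  unify Int ~ Int
let s : Bool
  unify Int ~ Int
  unify Int ~ Int
  unify Int ~ Int
  unify Bool ~ Bool
  unify Int ~ Int
  unify Int ~ Int
  unify Int ~ Int
b : l
\b._ : l -> l
\a._ : k -> l -> l
\d._ : n -> Int
\c._ : m -> n -> Int
  unify m -> n -> Int ~ Int -> o
  unify m ~ Int
  unify n -> Int ~ o
_ _ : n -> Int
  unify k -> l -> l ~ (n -> Int) -> p
  unify k ~ n -> Int
  unify l -> l ~ p
_ _ : l -> l
let t : l -> l
  unify Int ~ Int
  unify Bool ~ Int
  FAIL: mismatch Bool ~ Int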